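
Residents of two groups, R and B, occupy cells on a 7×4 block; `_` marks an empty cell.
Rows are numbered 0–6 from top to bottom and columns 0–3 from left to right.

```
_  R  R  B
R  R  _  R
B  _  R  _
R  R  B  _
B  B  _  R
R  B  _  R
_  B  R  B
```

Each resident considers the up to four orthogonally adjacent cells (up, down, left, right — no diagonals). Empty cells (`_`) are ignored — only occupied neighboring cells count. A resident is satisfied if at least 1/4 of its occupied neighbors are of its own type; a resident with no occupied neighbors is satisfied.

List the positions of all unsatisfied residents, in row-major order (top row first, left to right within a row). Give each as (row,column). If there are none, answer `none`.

(0,3), (1,3), (2,0), (2,2), (3,2), (5,0), (6,2), (6,3)

Row 0: (0,1)R 2/2 satisfied · (0,2)R 1/2 satisfied · (0,3)B 0/2 not
Row 1: (1,0)R 1/2 satisfied · (1,1)R 2/2 satisfied · (1,3)R 0/1 not
Row 2: (2,0)B 0/2 not · (2,2)R 0/1 not
Row 3: (3,0)R 1/3 satisfied · (3,1)R 1/3 satisfied · (3,2)B 0/2 not
Row 4: (4,0)B 1/3 satisfied · (4,1)B 2/3 satisfied · (4,3)R 1/1 satisfied
Row 5: (5,0)R 0/2 not · (5,1)B 2/3 satisfied · (5,3)R 1/2 satisfied
Row 6: (6,1)B 1/2 satisfied · (6,2)R 0/2 not · (6,3)B 0/2 not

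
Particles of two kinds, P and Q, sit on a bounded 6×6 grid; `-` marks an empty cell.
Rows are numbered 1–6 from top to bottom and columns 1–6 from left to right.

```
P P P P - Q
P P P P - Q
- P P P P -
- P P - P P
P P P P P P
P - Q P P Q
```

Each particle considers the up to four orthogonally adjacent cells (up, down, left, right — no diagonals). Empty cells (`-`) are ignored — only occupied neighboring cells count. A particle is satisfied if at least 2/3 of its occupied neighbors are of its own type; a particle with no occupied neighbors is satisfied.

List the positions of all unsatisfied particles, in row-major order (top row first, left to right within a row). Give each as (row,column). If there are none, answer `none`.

(6,3), (6,6)

(1,1)P 2/2 ✓
(1,2)P 3/3 ✓
(1,3)P 3/3 ✓
(1,4)P 2/2 ✓
(1,6)Q 1/1 ✓
(2,1)P 2/2 ✓
(2,2)P 4/4 ✓
(2,3)P 4/4 ✓
(2,4)P 3/3 ✓
(2,6)Q 1/1 ✓
(3,2)P 3/3 ✓
(3,3)P 4/4 ✓
(3,4)P 3/3 ✓
(3,5)P 2/2 ✓
(4,2)P 3/3 ✓
(4,3)P 3/3 ✓
(4,5)P 3/3 ✓
(4,6)P 2/2 ✓
(5,1)P 2/2 ✓
(5,2)P 3/3 ✓
(5,3)P 3/4 ✓
(5,4)P 3/3 ✓
(5,5)P 4/4 ✓
(5,6)P 2/3 ✓
(6,1)P 1/1 ✓
(6,3)Q 0/2 ✗
(6,4)P 2/3 ✓
(6,5)P 2/3 ✓
(6,6)Q 0/2 ✗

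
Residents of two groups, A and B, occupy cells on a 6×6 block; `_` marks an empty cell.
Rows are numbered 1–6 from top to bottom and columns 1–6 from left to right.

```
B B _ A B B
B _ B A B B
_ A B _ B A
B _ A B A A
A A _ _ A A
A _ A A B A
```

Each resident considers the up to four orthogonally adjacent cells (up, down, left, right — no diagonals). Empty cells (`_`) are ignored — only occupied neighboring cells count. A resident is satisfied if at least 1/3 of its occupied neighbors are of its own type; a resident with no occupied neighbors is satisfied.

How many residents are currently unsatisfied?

(1,1)B 2/2 satisfied
(1,2)B 1/1 satisfied
(1,4)A 1/2 satisfied
(1,5)B 2/3 satisfied
(1,6)B 2/2 satisfied
(2,1)B 1/1 satisfied
(2,3)B 1/2 satisfied
(2,4)A 1/3 satisfied
(2,5)B 3/4 satisfied
(2,6)B 2/3 satisfied
(3,2)A 0/1 not
(3,3)B 1/3 satisfied
(3,5)B 1/3 satisfied
(3,6)A 1/3 satisfied
(4,1)B 0/1 not
(4,3)A 0/2 not
(4,4)B 0/2 not
(4,5)A 2/4 satisfied
(4,6)A 3/3 satisfied
(5,1)A 2/3 satisfied
(5,2)A 1/1 satisfied
(5,5)A 2/3 satisfied
(5,6)A 3/3 satisfied
(6,1)A 1/1 satisfied
(6,3)A 1/1 satisfied
(6,4)A 1/2 satisfied
(6,5)B 0/3 not
(6,6)A 1/2 satisfied
Unsatisfied: (3,2), (4,1), (4,3), (4,4), (6,5) — 5 in total.

5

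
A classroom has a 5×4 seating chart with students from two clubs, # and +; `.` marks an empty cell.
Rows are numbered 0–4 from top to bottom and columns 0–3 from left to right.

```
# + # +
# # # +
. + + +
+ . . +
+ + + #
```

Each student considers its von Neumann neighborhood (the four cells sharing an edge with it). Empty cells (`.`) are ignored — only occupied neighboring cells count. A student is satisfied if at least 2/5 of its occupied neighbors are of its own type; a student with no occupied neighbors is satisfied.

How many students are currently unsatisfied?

3

Row 0: (0,0)# 1/2 ok · (0,1)+ 0/3 unhappy · (0,2)# 1/3 unhappy · (0,3)+ 1/2 ok
Row 1: (1,0)# 2/2 ok · (1,1)# 2/4 ok · (1,2)# 2/4 ok · (1,3)+ 2/3 ok
Row 2: (2,1)+ 1/2 ok · (2,2)+ 2/3 ok · (2,3)+ 3/3 ok
Row 3: (3,0)+ 1/1 ok · (3,3)+ 1/2 ok
Row 4: (4,0)+ 2/2 ok · (4,1)+ 2/2 ok · (4,2)+ 1/2 ok · (4,3)# 0/2 unhappy
Unsatisfied: (0,1), (0,2), (4,3) — 3 in total.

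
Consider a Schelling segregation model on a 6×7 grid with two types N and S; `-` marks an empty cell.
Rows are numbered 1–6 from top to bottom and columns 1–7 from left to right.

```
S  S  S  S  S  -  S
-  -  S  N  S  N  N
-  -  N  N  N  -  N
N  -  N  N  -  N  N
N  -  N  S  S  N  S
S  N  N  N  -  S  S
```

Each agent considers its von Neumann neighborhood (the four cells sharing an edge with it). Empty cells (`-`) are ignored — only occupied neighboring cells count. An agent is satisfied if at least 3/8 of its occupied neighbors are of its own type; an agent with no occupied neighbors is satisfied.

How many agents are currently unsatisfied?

(1,1)S 1/1 satisfied
(1,2)S 2/2 satisfied
(1,3)S 3/3 satisfied
(1,4)S 2/3 satisfied
(1,5)S 2/2 satisfied
(1,7)S 0/1 not
(2,3)S 1/3 not
(2,4)N 1/4 not
(2,5)S 1/4 not
(2,6)N 1/2 satisfied
(2,7)N 2/3 satisfied
(3,3)N 2/3 satisfied
(3,4)N 4/4 satisfied
(3,5)N 1/2 satisfied
(3,7)N 2/2 satisfied
(4,1)N 1/1 satisfied
(4,3)N 3/3 satisfied
(4,4)N 2/3 satisfied
(4,6)N 2/2 satisfied
(4,7)N 2/3 satisfied
(5,1)N 1/2 satisfied
(5,3)N 2/3 satisfied
(5,4)S 1/4 not
(5,5)S 1/2 satisfied
(5,6)N 1/4 not
(5,7)S 1/3 not
(6,1)S 0/2 not
(6,2)N 1/2 satisfied
(6,3)N 3/3 satisfied
(6,4)N 1/2 satisfied
(6,6)S 1/2 satisfied
(6,7)S 2/2 satisfied
Unsatisfied: (1,7), (2,3), (2,4), (2,5), (5,4), (5,6), (5,7), (6,1) — 8 in total.

8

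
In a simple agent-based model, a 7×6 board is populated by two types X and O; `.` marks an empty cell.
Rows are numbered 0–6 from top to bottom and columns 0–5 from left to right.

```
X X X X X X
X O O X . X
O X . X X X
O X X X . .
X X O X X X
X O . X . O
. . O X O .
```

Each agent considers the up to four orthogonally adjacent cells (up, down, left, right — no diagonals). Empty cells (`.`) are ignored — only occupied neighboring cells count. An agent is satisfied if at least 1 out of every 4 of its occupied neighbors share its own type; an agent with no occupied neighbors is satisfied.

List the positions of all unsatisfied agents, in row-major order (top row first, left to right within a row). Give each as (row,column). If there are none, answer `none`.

Row 0: (0,0)X 2/2 satisfied · (0,1)X 2/3 satisfied · (0,2)X 2/3 satisfied · (0,3)X 3/3 satisfied · (0,4)X 2/2 satisfied · (0,5)X 2/2 satisfied
Row 1: (1,0)X 1/3 satisfied · (1,1)O 1/4 satisfied · (1,2)O 1/3 satisfied · (1,3)X 2/3 satisfied · (1,5)X 2/2 satisfied
Row 2: (2,0)O 1/3 satisfied · (2,1)X 1/3 satisfied · (2,3)X 3/3 satisfied · (2,4)X 2/2 satisfied · (2,5)X 2/2 satisfied
Row 3: (3,0)O 1/3 satisfied · (3,1)X 3/4 satisfied · (3,2)X 2/3 satisfied · (3,3)X 3/3 satisfied
Row 4: (4,0)X 2/3 satisfied · (4,1)X 2/4 satisfied · (4,2)O 0/3 not · (4,3)X 3/4 satisfied · (4,4)X 2/2 satisfied · (4,5)X 1/2 satisfied
Row 5: (5,0)X 1/2 satisfied · (5,1)O 0/2 not · (5,3)X 2/2 satisfied · (5,5)O 0/1 not
Row 6: (6,2)O 0/1 not · (6,3)X 1/3 satisfied · (6,4)O 0/1 not

(4,2), (5,1), (5,5), (6,2), (6,4)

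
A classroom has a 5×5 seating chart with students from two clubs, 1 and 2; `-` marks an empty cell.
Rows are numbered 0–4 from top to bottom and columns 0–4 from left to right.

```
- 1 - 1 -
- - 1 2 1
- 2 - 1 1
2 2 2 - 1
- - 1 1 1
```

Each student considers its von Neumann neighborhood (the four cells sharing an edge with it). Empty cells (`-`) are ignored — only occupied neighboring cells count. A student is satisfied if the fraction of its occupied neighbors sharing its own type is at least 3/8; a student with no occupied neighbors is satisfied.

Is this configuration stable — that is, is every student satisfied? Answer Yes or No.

No

(0,1)1 0/0 ✓
(0,3)1 0/1 ✗
(1,2)1 0/1 ✗
(1,3)2 0/4 ✗
(1,4)1 1/2 ✓
(2,1)2 1/1 ✓
(2,3)1 1/2 ✓
(2,4)1 3/3 ✓
(3,0)2 1/1 ✓
(3,1)2 3/3 ✓
(3,2)2 1/2 ✓
(3,4)1 2/2 ✓
(4,2)1 1/2 ✓
(4,3)1 2/2 ✓
(4,4)1 2/2 ✓
For instance (0,3) has only 0/1 same-type neighbors, below 3/8.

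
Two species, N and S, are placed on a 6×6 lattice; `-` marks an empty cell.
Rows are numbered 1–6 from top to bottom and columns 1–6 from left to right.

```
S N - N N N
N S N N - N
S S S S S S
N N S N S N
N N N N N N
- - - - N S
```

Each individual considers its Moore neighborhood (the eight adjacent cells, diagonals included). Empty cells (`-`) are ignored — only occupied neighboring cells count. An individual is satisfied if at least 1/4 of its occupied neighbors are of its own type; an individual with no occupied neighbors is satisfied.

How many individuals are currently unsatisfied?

2

(1,1)S 1/3 ok
(1,2)N 2/4 ok
(1,4)N 3/3 ok
(1,5)N 4/4 ok
(1,6)N 2/2 ok
(2,1)N 1/5 unhappy
(2,2)S 4/7 ok
(2,3)N 3/7 ok
(2,4)N 3/6 ok
(2,6)N 2/4 ok
(3,1)S 2/5 ok
(3,2)S 4/8 ok
(3,3)S 4/8 ok
(3,4)S 4/7 ok
(3,5)S 3/7 ok
(3,6)S 2/4 ok
(4,1)N 3/5 ok
(4,2)N 4/8 ok
(4,3)S 3/8 ok
(4,4)N 3/8 ok
(4,5)S 3/8 ok
(4,6)N 2/5 ok
(5,1)N 3/3 ok
(5,2)N 4/5 ok
(5,3)N 4/5 ok
(5,4)N 4/6 ok
(5,5)N 5/7 ok
(5,6)N 3/5 ok
(6,5)N 3/4 ok
(6,6)S 0/3 unhappy
Unsatisfied: (2,1), (6,6) — 2 in total.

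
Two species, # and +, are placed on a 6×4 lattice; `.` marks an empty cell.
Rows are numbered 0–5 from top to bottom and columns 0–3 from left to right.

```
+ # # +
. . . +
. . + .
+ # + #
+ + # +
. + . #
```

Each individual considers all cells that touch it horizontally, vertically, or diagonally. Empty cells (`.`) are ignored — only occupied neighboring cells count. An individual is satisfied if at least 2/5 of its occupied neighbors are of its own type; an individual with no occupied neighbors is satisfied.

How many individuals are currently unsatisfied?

Row 0: (0,0)+ 0/1 unhappy · (0,1)# 1/2 ok · (0,2)# 1/3 unhappy · (0,3)+ 1/2 ok
Row 1: (1,3)+ 2/3 ok
Row 2: (2,2)+ 2/4 ok
Row 3: (3,0)+ 2/3 ok · (3,1)# 1/6 unhappy · (3,2)+ 3/6 ok · (3,3)# 1/4 unhappy
Row 4: (4,0)+ 3/4 ok · (4,1)+ 4/6 ok · (4,2)# 3/7 ok · (4,3)+ 1/4 unhappy
Row 5: (5,1)+ 2/3 ok · (5,3)# 1/2 ok
Unsatisfied: (0,0), (0,2), (3,1), (3,3), (4,3) — 5 in total.

5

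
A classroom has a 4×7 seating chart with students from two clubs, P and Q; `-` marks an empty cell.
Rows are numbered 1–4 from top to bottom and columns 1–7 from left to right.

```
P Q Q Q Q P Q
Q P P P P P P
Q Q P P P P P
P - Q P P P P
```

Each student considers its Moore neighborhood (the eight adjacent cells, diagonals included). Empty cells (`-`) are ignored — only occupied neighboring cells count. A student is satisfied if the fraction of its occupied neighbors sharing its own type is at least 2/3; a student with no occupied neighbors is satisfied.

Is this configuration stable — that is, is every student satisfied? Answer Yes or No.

(1,1)P 1/3 unhappy
(1,2)Q 2/5 unhappy
(1,3)Q 2/5 unhappy
(1,4)Q 2/5 unhappy
(1,5)Q 1/5 unhappy
(1,6)P 3/5 unhappy
(1,7)Q 0/3 unhappy
(2,1)Q 3/5 unhappy
(2,2)P 3/8 unhappy
(2,3)P 4/8 unhappy
(2,4)P 5/8 unhappy
(2,5)P 6/8 ok
(2,6)P 6/8 ok
(2,7)P 4/5 ok
(3,1)Q 2/4 unhappy
(3,2)Q 3/7 unhappy
(3,3)P 5/7 ok
(3,4)P 7/8 ok
(3,5)P 8/8 ok
(3,6)P 8/8 ok
(3,7)P 5/5 ok
(4,1)P 0/2 unhappy
(4,3)Q 1/4 unhappy
(4,4)P 4/5 ok
(4,5)P 5/5 ok
(4,6)P 5/5 ok
(4,7)P 3/3 ok
For instance (1,1) has only 1/3 same-type neighbors, below 2/3.

No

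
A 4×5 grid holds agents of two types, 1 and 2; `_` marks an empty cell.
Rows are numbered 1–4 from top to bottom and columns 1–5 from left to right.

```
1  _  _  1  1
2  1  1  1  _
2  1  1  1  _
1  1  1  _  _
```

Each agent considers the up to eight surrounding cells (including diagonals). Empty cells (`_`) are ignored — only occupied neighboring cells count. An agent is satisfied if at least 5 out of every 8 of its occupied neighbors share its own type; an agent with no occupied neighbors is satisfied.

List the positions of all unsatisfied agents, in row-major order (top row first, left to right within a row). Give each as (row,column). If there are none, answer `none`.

(1,1), (2,1), (3,1)

(1,1)1 1/2 ✗
(1,4)1 3/3 ✓
(1,5)1 2/2 ✓
(2,1)2 1/4 ✗
(2,2)1 4/6 ✓
(2,3)1 6/6 ✓
(2,4)1 5/5 ✓
(3,1)2 1/5 ✗
(3,2)1 6/8 ✓
(3,3)1 7/7 ✓
(3,4)1 4/4 ✓
(4,1)1 2/3 ✓
(4,2)1 4/5 ✓
(4,3)1 4/4 ✓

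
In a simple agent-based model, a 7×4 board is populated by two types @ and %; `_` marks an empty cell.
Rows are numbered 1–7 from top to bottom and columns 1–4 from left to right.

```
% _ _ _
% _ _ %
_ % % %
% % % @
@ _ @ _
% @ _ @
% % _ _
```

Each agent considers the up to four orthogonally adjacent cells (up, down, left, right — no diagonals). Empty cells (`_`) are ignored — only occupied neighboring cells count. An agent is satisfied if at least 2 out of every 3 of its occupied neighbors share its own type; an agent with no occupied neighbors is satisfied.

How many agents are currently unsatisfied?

Row 1: (1,1)% 1/1 satisfied
Row 2: (2,1)% 1/1 satisfied · (2,4)% 1/1 satisfied
Row 3: (3,2)% 2/2 satisfied · (3,3)% 3/3 satisfied · (3,4)% 2/3 satisfied
Row 4: (4,1)% 1/2 not · (4,2)% 3/3 satisfied · (4,3)% 2/4 not · (4,4)@ 0/2 not
Row 5: (5,1)@ 0/2 not · (5,3)@ 0/1 not
Row 6: (6,1)% 1/3 not · (6,2)@ 0/2 not · (6,4)@ 0/0 satisfied
Row 7: (7,1)% 2/2 satisfied · (7,2)% 1/2 not
Unsatisfied: (4,1), (4,3), (4,4), (5,1), (5,3), (6,1), (6,2), (7,2) — 8 in total.

8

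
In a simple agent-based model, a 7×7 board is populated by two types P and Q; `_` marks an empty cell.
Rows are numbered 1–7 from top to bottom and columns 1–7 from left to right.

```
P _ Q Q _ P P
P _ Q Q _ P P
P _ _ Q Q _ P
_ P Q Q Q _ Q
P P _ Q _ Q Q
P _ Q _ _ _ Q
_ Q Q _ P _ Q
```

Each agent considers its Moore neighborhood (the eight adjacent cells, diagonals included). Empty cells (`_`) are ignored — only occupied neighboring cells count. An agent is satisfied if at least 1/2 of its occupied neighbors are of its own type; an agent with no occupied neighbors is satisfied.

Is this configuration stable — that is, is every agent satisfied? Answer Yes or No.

Yes

(1,1)P 1/1 satisfied
(1,3)Q 3/3 satisfied
(1,4)Q 3/3 satisfied
(1,6)P 3/3 satisfied
(1,7)P 3/3 satisfied
(2,1)P 2/2 satisfied
(2,3)Q 4/4 satisfied
(2,4)Q 5/5 satisfied
(2,6)P 4/5 satisfied
(2,7)P 4/4 satisfied
(3,1)P 2/2 satisfied
(3,4)Q 6/6 satisfied
(3,5)Q 4/5 satisfied
(3,7)P 2/3 satisfied
(4,2)P 3/4 satisfied
(4,3)Q 3/5 satisfied
(4,4)Q 5/5 satisfied
(4,5)Q 5/5 satisfied
(4,7)Q 2/3 satisfied
(5,1)P 3/3 satisfied
(5,2)P 3/5 satisfied
(5,4)Q 4/4 satisfied
(5,6)Q 4/4 satisfied
(5,7)Q 3/3 satisfied
(6,1)P 2/3 satisfied
(6,3)Q 3/4 satisfied
(6,7)Q 3/3 satisfied
(7,2)Q 2/3 satisfied
(7,3)Q 2/2 satisfied
(7,5)P 0/0 satisfied
(7,7)Q 1/1 satisfied
All meet the threshold, so the configuration is stable.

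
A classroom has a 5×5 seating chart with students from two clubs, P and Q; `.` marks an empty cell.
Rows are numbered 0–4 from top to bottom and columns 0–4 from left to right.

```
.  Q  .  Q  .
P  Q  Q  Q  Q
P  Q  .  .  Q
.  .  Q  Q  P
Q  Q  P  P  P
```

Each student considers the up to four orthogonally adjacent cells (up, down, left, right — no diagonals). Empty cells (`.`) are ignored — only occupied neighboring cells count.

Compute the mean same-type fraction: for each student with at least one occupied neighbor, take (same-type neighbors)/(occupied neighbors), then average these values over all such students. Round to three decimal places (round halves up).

Row 0: (0,1)Q 1/1 · (0,3)Q 1/1
Row 1: (1,0)P 1/2 · (1,1)Q 3/4 · (1,2)Q 2/2 · (1,3)Q 3/3 · (1,4)Q 2/2
Row 2: (2,0)P 1/2 · (2,1)Q 1/2 · (2,4)Q 1/2
Row 3: (3,2)Q 1/2 · (3,3)Q 1/3 · (3,4)P 1/3
Row 4: (4,0)Q 1/1 · (4,1)Q 1/2 · (4,2)P 1/3 · (4,3)P 2/3 · (4,4)P 2/2
Sum over 18 students: 1/1 + 1/1 + 1/2 + 3/4 + 2/2 + 3/3 + 2/2 + 1/2 + 1/2 + 1/2 + 1/2 + 1/3 + 1/3 + 1/1 + 1/2 + 1/3 + 2/3 + 2/2 = 149/12; mean = 149/12 ÷ 18 = 149/216 = 0.689814… → 0.690.

0.690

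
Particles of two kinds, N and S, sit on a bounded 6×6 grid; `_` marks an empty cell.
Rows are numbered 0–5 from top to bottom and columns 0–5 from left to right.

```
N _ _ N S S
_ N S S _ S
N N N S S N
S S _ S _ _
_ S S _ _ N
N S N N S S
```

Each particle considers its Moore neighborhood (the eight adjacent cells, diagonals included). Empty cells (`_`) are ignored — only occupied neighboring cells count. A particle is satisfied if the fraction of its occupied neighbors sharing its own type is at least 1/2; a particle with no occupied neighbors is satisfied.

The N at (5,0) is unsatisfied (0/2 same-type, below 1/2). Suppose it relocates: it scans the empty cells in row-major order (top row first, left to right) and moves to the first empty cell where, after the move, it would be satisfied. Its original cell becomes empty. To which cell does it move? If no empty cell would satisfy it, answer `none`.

Vacating (5,0). Empty cells in order:
  (0,1): 2/3 same-type → satisfied — stop here.

(0,1)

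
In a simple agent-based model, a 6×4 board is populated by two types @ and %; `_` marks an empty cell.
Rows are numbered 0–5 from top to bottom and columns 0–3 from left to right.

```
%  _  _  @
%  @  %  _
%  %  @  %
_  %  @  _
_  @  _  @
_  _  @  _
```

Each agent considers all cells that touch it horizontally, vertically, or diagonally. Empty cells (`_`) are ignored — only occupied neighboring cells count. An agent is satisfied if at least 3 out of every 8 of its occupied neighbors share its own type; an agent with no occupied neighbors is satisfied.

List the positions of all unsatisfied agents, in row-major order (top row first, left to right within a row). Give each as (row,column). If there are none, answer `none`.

Row 0: (0,0)% 1/2 satisfied · (0,3)@ 0/1 not
Row 1: (1,0)% 3/4 satisfied · (1,1)@ 1/6 not · (1,2)% 2/5 satisfied
Row 2: (2,0)% 3/4 satisfied · (2,1)% 4/7 satisfied · (2,2)@ 2/6 not · (2,3)% 1/3 not
Row 3: (3,1)% 2/5 satisfied · (3,2)@ 3/6 satisfied
Row 4: (4,1)@ 2/3 satisfied · (4,3)@ 2/2 satisfied
Row 5: (5,2)@ 2/2 satisfied

(0,3), (1,1), (2,2), (2,3)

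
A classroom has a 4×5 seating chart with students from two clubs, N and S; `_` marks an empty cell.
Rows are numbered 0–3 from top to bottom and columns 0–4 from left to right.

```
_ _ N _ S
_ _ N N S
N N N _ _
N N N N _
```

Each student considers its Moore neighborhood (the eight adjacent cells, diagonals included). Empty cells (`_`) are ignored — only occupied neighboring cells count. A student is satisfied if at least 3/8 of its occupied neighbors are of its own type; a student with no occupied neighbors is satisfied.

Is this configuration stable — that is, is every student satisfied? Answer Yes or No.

(0,2)N 2/2 ✓
(0,4)S 1/2 ✓
(1,2)N 4/4 ✓
(1,3)N 3/5 ✓
(1,4)S 1/2 ✓
(2,0)N 3/3 ✓
(2,1)N 6/6 ✓
(2,2)N 6/6 ✓
(3,0)N 3/3 ✓
(3,1)N 5/5 ✓
(3,2)N 4/4 ✓
(3,3)N 2/2 ✓
All meet the threshold, so the configuration is stable.

Yes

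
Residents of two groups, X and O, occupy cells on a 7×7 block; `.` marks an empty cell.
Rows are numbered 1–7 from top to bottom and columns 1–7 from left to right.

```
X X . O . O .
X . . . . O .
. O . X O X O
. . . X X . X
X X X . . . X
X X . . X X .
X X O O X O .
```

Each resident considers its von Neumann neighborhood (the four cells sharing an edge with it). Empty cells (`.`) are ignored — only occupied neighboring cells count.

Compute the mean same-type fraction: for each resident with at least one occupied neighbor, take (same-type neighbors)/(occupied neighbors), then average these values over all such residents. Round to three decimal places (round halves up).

(1,1)X 2/2
(1,2)X 1/1
(1,4)O — no occupied neighbors
(1,6)O 1/1
(2,1)X 1/1
(2,6)O 1/2
(3,2)O — no occupied neighbors
(3,4)X 1/2
(3,5)O 0/3
(3,6)X 0/3
(3,7)O 0/2
(4,4)X 2/2
(4,5)X 1/2
(4,7)X 1/2
(5,1)X 2/2
(5,2)X 3/3
(5,3)X 1/1
(5,7)X 1/1
(6,1)X 3/3
(6,2)X 3/3
(6,5)X 2/2
(6,6)X 1/2
(7,1)X 2/2
(7,2)X 2/3
(7,3)O 1/2
(7,4)O 1/2
(7,5)X 1/3
(7,6)O 0/2
Sum over 26 residents: 2/2 + 1/1 + 1/1 + 1/1 + 1/2 + 1/2 + 0/3 + 0/3 + 0/2 + 2/2 + 1/2 + 1/2 + 2/2 + 3/3 + 1/1 + 1/1 + 3/3 + 3/3 + 2/2 + 1/2 + 2/2 + 2/3 + 1/2 + 1/2 + 1/3 + 0/2 = 35/2; mean = 35/2 ÷ 26 = 35/52 = 0.673076… → 0.673.

0.673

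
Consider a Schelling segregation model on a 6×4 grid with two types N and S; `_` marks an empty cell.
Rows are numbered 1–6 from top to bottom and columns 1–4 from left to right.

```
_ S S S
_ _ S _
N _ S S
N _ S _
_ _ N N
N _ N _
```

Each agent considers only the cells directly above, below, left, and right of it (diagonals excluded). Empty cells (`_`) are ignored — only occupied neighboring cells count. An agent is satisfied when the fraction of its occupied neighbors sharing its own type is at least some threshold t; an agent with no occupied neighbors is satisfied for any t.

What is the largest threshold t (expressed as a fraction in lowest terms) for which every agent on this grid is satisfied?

Row 1: (1,2)S 1/1 · (1,3)S 3/3 · (1,4)S 1/1
Row 2: (2,3)S 2/2
Row 3: (3,1)N 1/1 · (3,3)S 3/3 · (3,4)S 1/1
Row 4: (4,1)N 1/1 · (4,3)S 1/2
Row 5: (5,3)N 2/3 · (5,4)N 1/1
Row 6: (6,1)N — no occupied neighbors · (6,3)N 1/1
The smallest same-type fraction is 1/2 at (4,3), which reduces to 1/2. Any threshold above that leaves this agent unsatisfied.

1/2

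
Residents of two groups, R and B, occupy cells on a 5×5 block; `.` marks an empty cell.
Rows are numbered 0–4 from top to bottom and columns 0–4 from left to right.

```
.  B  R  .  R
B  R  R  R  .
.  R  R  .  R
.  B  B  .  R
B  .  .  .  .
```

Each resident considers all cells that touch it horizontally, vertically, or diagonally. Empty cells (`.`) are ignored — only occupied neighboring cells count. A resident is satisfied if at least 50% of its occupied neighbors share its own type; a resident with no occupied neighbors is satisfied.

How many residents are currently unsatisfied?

Row 0: (0,1)B 1/4 ✗ · (0,2)R 3/4 ✓ · (0,4)R 1/1 ✓
Row 1: (1,0)B 1/3 ✗ · (1,1)R 4/6 ✓ · (1,2)R 5/6 ✓ · (1,3)R 5/5 ✓
Row 2: (2,1)R 3/6 ✓ · (2,2)R 4/6 ✓ · (2,4)R 2/2 ✓
Row 3: (3,1)B 2/4 ✓ · (3,2)B 1/3 ✗ · (3,4)R 1/1 ✓
Row 4: (4,0)B 1/1 ✓
Unsatisfied: (0,1), (1,0), (3,2) — 3 in total.

3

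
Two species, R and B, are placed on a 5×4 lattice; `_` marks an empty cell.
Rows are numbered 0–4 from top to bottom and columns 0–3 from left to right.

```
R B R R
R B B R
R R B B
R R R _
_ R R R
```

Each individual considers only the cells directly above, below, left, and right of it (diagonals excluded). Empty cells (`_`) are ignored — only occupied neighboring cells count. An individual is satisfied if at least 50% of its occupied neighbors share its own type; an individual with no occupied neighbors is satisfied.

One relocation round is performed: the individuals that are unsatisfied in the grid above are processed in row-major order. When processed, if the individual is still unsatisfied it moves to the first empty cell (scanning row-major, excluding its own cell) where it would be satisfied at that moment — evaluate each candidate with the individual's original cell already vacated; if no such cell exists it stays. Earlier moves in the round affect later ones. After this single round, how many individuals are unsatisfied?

0

Initially unsatisfied (in order): (0,1), (0,2), (1,3).
  (0,1): no empty cell satisfies it; stays.
  (0,2) → (3,3).
  (1,3) → (4,0).
Resulting grid:
R B _ R
R B B _
R R B B
R R R R
R R R R
All satisfied now.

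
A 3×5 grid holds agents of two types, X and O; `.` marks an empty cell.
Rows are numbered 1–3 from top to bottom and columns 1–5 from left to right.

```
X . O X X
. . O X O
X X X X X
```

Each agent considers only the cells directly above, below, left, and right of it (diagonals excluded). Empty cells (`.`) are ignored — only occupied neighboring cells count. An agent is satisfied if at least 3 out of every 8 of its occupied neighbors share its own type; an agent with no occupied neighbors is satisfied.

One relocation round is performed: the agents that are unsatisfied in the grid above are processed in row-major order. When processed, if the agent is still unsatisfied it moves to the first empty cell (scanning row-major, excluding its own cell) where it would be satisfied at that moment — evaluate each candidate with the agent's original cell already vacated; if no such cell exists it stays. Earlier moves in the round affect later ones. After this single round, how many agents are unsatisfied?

1

Initially unsatisfied (in order): (2,3), (2,5).
  (2,3) → (1,2).
  (2,5) → (2,2).
Resulting grid:
X O O X X
. O . X .
X X X X X
Unsatisfied now: (1,1).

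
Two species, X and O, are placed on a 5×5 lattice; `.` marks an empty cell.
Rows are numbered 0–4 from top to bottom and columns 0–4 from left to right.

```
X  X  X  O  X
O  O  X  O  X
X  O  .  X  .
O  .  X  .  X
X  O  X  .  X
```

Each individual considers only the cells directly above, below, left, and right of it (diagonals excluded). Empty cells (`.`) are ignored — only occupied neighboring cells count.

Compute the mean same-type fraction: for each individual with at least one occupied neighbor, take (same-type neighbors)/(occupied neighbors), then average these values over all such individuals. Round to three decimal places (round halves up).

0.429

(0,0)X 1/2
(0,1)X 2/3
(0,2)X 2/3
(0,3)O 1/3
(0,4)X 1/2
(1,0)O 1/3
(1,1)O 2/4
(1,2)X 1/3
(1,3)O 1/4
(1,4)X 1/2
(2,0)X 0/3
(2,1)O 1/2
(2,3)X 0/1
(3,0)O 0/2
(3,2)X 1/1
(3,4)X 1/1
(4,0)X 0/2
(4,1)O 0/2
(4,2)X 1/2
(4,4)X 1/1
Sum over 20 individuals: 1/2 + 2/3 + 2/3 + 1/3 + 1/2 + 1/3 + 2/4 + 1/3 + 1/4 + 1/2 + 0/3 + 1/2 + 0/1 + 0/2 + 1/1 + 1/1 + 0/2 + 0/2 + 1/2 + 1/1 = 103/12; mean = 103/12 ÷ 20 = 103/240 = 0.429166… → 0.429.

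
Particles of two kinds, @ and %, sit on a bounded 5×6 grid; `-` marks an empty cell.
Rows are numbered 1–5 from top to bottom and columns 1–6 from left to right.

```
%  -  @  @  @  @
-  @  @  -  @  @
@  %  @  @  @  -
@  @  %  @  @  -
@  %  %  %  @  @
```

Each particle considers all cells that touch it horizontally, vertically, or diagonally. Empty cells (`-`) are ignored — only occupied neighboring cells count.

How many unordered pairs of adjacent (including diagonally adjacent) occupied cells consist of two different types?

19

Scan each occupied cell's neighbors to the right and below (and the two forward diagonals) so each pair is counted once.
Row 1: %(1,1)–@(2,2)≠ @(1,3)–@(1,4)= @(1,3)–@(2,3)= @(1,3)–@(2,2)= @(1,4)–@(1,5)= @(1,4)–@(2,5)= @(1,4)–@(2,3)= @(1,5)–@(1,6)= @(1,5)–@(2,5)= @(1,5)–@(2,6)= @(1,6)–@(2,6)= @(1,6)–@(2,5)=  → 1/12 unlike.
Row 2: @(2,2)–@(2,3)= @(2,2)–%(3,2)≠ @(2,2)–@(3,3)= @(2,2)–@(3,1)= @(2,3)–@(3,3)= @(2,3)–@(3,4)= @(2,3)–%(3,2)≠ @(2,5)–@(2,6)= @(2,5)–@(3,5)= @(2,5)–@(3,4)= @(2,6)–@(3,5)=  → 2/11 unlike.
Row 3: @(3,1)–%(3,2)≠ @(3,1)–@(4,1)= @(3,1)–@(4,2)= %(3,2)–@(3,3)≠ %(3,2)–@(4,2)≠ %(3,2)–%(4,3)= %(3,2)–@(4,1)≠ @(3,3)–@(3,4)= @(3,3)–%(4,3)≠ @(3,3)–@(4,4)= @(3,3)–@(4,2)= @(3,4)–@(3,5)= @(3,4)–@(4,4)= @(3,4)–@(4,5)= @(3,4)–%(4,3)≠ @(3,5)–@(4,5)= @(3,5)–@(4,4)=  → 6/17 unlike.
Row 4: @(4,1)–@(4,2)= @(4,1)–@(5,1)= @(4,1)–%(5,2)≠ @(4,2)–%(4,3)≠ @(4,2)–%(5,2)≠ @(4,2)–%(5,3)≠ @(4,2)–@(5,1)= %(4,3)–@(4,4)≠ %(4,3)–%(5,3)= %(4,3)–%(5,4)= %(4,3)–%(5,2)= @(4,4)–@(4,5)= @(4,4)–%(5,4)≠ @(4,4)–@(5,5)= @(4,4)–%(5,3)≠ @(4,5)–@(5,5)= @(4,5)–@(5,6)= @(4,5)–%(5,4)≠  → 8/18 unlike.
Row 5: @(5,1)–%(5,2)≠ %(5,2)–%(5,3)= %(5,3)–%(5,4)= %(5,4)–@(5,5)≠ @(5,5)–@(5,6)=  → 2/5 unlike.
Total adjacent occupied pairs: 63; unlike-type pairs: 19.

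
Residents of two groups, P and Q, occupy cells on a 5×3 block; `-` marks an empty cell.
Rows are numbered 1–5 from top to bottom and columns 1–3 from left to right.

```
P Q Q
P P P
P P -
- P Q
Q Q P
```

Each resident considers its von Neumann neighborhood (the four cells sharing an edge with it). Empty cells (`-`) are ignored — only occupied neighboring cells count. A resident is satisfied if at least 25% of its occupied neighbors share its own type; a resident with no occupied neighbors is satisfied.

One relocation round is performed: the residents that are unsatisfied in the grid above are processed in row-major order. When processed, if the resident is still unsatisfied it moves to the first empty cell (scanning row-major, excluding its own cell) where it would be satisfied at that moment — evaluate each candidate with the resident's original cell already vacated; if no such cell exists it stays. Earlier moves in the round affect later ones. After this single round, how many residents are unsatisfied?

Initially unsatisfied (in order): (4,3), (5,3).
  (4,3) → (4,1).
  (5,3) → (3,3).
Resulting grid:
P Q Q
P P P
P P P
Q P -
Q Q -
All satisfied now.

0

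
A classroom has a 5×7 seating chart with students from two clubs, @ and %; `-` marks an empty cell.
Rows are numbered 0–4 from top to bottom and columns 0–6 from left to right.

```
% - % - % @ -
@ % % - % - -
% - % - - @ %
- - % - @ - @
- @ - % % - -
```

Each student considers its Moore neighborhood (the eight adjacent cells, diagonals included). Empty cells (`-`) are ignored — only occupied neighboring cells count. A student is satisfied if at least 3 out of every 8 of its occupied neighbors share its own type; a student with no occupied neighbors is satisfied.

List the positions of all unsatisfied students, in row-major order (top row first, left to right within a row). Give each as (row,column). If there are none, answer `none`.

(0,5), (1,0), (1,4), (2,6), (3,4), (4,1)

(0,0)% 1/2 ok
(0,2)% 2/2 ok
(0,4)% 1/2 ok
(0,5)@ 0/2 unhappy
(1,0)@ 0/3 unhappy
(1,1)% 5/6 ok
(1,2)% 3/3 ok
(1,4)% 1/3 unhappy
(2,0)% 1/2 ok
(2,2)% 3/3 ok
(2,5)@ 2/4 ok
(2,6)% 0/2 unhappy
(3,2)% 2/3 ok
(3,4)@ 1/3 unhappy
(3,6)@ 1/2 ok
(4,1)@ 0/1 unhappy
(4,3)% 2/3 ok
(4,4)% 1/2 ok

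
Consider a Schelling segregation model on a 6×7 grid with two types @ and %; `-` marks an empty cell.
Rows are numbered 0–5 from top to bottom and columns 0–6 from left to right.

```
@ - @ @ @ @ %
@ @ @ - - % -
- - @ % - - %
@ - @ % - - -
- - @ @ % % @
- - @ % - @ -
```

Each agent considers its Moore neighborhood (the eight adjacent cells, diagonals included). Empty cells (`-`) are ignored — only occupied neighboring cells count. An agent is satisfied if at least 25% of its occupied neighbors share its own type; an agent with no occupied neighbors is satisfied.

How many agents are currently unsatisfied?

(0,0)@ 2/2 satisfied
(0,2)@ 3/3 satisfied
(0,3)@ 3/3 satisfied
(0,4)@ 2/3 satisfied
(0,5)@ 1/3 satisfied
(0,6)% 1/2 satisfied
(1,0)@ 2/2 satisfied
(1,1)@ 5/5 satisfied
(1,2)@ 4/5 satisfied
(1,5)% 2/4 satisfied
(2,2)@ 3/5 satisfied
(2,3)% 1/4 satisfied
(2,6)% 1/1 satisfied
(3,0)@ 0/0 satisfied
(3,2)@ 3/5 satisfied
(3,3)% 2/6 satisfied
(4,2)@ 3/5 satisfied
(4,3)@ 3/6 satisfied
(4,4)% 3/5 satisfied
(4,5)% 1/3 satisfied
(4,6)@ 1/2 satisfied
(5,2)@ 2/3 satisfied
(5,3)% 1/4 satisfied
(5,5)@ 1/3 satisfied
Every one meets the threshold.

0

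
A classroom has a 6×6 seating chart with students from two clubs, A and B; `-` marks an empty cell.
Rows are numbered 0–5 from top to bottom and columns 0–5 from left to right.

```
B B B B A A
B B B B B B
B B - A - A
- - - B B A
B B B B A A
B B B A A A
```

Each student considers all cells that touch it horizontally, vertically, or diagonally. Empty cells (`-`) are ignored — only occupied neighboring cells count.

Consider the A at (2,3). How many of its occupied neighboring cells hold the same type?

Occupied neighbors of (2,3): (1,2)=B, (1,3)=B, (1,4)=B, (3,3)=B, (3,4)=B.
Same type (A): 0 of 5.

0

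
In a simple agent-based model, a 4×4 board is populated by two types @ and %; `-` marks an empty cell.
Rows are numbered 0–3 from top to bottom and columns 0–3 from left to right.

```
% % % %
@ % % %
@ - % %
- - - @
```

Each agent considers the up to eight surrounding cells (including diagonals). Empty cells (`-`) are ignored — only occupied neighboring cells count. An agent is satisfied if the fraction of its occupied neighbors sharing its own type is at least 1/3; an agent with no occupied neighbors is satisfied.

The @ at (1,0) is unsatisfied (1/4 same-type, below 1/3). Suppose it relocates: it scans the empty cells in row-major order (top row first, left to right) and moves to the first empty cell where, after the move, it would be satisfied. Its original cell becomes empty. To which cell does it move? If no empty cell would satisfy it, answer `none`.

Vacating (1,0). Empty cells in order:
  (2,1): 1/4 same-type → still unsatisfied.
  (3,0): 1/1 same-type → satisfied — stop here.

(3,0)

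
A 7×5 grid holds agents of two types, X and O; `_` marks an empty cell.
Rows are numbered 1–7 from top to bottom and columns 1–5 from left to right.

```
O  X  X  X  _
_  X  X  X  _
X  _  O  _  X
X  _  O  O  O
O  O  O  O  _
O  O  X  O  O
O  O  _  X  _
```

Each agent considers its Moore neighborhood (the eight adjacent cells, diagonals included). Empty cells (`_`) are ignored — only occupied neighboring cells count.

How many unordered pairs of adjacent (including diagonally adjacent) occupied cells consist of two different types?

17

Scan each occupied cell's neighbors to the right and below (and the two forward diagonals) so each pair is counted once.
From row 1: 2 unlike of 11 pairs (running 2/11).
From row 2: 3 unlike of 7 pairs (running 5/18).
From row 3: 2 unlike of 5 pairs (running 7/23).
From row 4: 2 unlike of 10 pairs (running 9/33).
From row 5: 3 unlike of 14 pairs (running 12/47).
From row 6: 5 unlike of 12 pairs (running 17/59).
From row 7: 0 unlike of 1 pairs (running 17/60).
Total adjacent occupied pairs: 60; unlike-type pairs: 17.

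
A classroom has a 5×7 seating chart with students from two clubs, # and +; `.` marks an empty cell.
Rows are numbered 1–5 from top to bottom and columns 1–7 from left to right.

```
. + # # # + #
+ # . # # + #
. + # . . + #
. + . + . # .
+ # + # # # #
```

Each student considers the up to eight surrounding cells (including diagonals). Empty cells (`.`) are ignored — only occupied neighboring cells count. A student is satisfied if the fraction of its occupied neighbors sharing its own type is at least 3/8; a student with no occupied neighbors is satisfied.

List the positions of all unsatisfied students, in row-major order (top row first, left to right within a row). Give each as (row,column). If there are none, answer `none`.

Row 1: (1,2)+ 1/3 unhappy · (1,3)# 3/4 ok · (1,4)# 4/4 ok · (1,5)# 3/5 ok · (1,6)+ 1/5 unhappy · (1,7)# 1/3 unhappy
Row 2: (2,1)+ 2/3 ok · (2,2)# 2/5 ok · (2,4)# 5/5 ok · (2,5)# 3/6 ok · (2,6)+ 2/7 unhappy · (2,7)# 2/5 ok
Row 3: (3,2)+ 2/4 ok · (3,3)# 2/5 ok · (3,6)+ 1/5 unhappy · (3,7)# 2/4 ok
Row 4: (4,2)+ 3/5 ok · (4,4)+ 1/4 unhappy · (4,6)# 4/5 ok
Row 5: (5,1)+ 1/2 ok · (5,2)# 0/3 unhappy · (5,3)+ 2/4 ok · (5,4)# 1/3 unhappy · (5,5)# 3/4 ok · (5,6)# 3/3 ok · (5,7)# 2/2 ok

(1,2), (1,6), (1,7), (2,6), (3,6), (4,4), (5,2), (5,4)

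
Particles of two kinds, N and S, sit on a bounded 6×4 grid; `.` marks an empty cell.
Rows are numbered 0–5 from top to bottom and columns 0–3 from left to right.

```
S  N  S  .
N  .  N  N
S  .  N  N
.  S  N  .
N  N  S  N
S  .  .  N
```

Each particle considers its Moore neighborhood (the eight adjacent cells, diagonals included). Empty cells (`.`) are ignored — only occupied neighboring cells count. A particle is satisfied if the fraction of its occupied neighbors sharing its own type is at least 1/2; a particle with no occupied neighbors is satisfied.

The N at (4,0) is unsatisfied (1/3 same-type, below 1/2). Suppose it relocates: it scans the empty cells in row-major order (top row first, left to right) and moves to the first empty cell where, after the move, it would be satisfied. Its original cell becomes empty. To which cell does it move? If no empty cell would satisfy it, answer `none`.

(0,3)

Vacating (4,0). Empty cells in order:
  (0,3): 2/3 same-type → satisfied — stop here.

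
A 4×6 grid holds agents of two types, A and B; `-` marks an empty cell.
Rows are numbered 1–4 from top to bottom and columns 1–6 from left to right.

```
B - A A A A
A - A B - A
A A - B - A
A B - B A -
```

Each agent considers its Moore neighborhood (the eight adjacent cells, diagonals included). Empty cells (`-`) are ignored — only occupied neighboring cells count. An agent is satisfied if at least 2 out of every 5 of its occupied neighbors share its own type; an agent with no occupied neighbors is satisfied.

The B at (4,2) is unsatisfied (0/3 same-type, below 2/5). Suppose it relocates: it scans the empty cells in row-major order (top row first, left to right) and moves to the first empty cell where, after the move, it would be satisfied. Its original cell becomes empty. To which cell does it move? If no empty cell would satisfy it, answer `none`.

(3,3)

Vacating (4,2). Empty cells in order:
  (1,2): 1/4 same-type → still unsatisfied.
  (2,2): 1/6 same-type → still unsatisfied.
  (2,5): 2/7 same-type → still unsatisfied.
  (3,3): 3/5 same-type → satisfied — stop here.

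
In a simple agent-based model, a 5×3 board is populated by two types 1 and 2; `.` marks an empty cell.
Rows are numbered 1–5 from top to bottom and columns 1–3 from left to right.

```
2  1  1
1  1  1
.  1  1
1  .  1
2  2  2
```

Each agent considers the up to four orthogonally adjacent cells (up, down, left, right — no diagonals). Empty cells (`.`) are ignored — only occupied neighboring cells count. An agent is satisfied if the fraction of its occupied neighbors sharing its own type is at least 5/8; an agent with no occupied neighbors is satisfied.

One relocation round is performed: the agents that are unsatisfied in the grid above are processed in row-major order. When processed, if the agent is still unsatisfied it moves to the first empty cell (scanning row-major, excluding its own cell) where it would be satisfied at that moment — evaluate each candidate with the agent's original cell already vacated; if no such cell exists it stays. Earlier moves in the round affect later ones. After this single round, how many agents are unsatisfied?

Initially unsatisfied (in order): (1,1), (2,1), (4,1), (4,3), (5,1), (5,3).
  (1,1): no empty cell satisfies it; stays.
  (2,1) → (3,1).
  (4,1) → (2,1).
  (4,3): no empty cell satisfies it; stays.
  (5,1): now satisfied by earlier moves; stays.
  (5,3): no empty cell satisfies it; stays.
Resulting grid:
2 1 1
1 1 1
1 1 1
. . 1
2 2 2
Unsatisfied now: (1,1), (4,3), (5,3).

3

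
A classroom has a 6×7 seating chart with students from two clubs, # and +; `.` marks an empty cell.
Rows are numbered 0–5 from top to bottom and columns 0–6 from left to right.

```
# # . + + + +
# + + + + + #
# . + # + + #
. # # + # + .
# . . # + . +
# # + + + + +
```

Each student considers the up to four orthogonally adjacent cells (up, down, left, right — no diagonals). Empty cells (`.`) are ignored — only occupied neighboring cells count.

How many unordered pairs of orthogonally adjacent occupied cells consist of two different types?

Scan each occupied cell's neighbors to the right and below so each pair is counted once.
Row 0: #(0,0)–#(0,1)= #(0,0)–#(1,0)= #(0,1)–+(1,1)≠ +(0,3)–+(0,4)= +(0,3)–+(1,3)= +(0,4)–+(0,5)= +(0,4)–+(1,4)= +(0,5)–+(0,6)= +(0,5)–+(1,5)= +(0,6)–#(1,6)≠  → 2/10 unlike.
Row 1: #(1,0)–+(1,1)≠ #(1,0)–#(2,0)= +(1,1)–+(1,2)= +(1,2)–+(1,3)= +(1,2)–+(2,2)= +(1,3)–+(1,4)= +(1,3)–#(2,3)≠ +(1,4)–+(1,5)= +(1,4)–+(2,4)= +(1,5)–#(1,6)≠ +(1,5)–+(2,5)= #(1,6)–#(2,6)=  → 3/12 unlike.
Row 2: +(2,2)–#(2,3)≠ +(2,2)–#(3,2)≠ #(2,3)–+(2,4)≠ #(2,3)–+(3,3)≠ +(2,4)–+(2,5)= +(2,4)–#(3,4)≠ +(2,5)–#(2,6)≠ +(2,5)–+(3,5)=  → 6/8 unlike.
Row 3: #(3,1)–#(3,2)= #(3,2)–+(3,3)≠ +(3,3)–#(3,4)≠ +(3,3)–#(4,3)≠ #(3,4)–+(3,5)≠ #(3,4)–+(4,4)≠  → 5/6 unlike.
Row 4: #(4,0)–#(5,0)= #(4,3)–+(4,4)≠ #(4,3)–+(5,3)≠ +(4,4)–+(5,4)= +(4,6)–+(5,6)=  → 2/5 unlike.
Row 5: #(5,0)–#(5,1)= #(5,1)–+(5,2)≠ +(5,2)–+(5,3)= +(5,3)–+(5,4)= +(5,4)–+(5,5)= +(5,5)–+(5,6)=  → 1/6 unlike.
Total adjacent occupied pairs: 47; unlike-type pairs: 19.

19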